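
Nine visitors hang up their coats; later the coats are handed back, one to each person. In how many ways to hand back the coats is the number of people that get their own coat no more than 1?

266993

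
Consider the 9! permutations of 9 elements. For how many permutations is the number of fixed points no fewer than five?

1339

Sum C(9,i)·!(9-i) for i = 5..9:
  i=5: C(9,5)·!4 = 126·9 = 1134
  i=6: C(9,6)·!3 = 84·2 = 168
  i=7: C(9,7)·!2 = 36·1 = 36
  i=8: C(9,8)·!1 = 9·0 = 0
  i=9: C(9,9)·!0 = 1·1 = 1
Total = 1339.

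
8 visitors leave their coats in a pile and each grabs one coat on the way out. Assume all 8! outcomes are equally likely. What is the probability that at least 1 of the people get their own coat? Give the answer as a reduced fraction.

3641/5760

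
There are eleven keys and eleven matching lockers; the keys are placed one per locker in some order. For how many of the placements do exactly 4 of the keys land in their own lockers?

611820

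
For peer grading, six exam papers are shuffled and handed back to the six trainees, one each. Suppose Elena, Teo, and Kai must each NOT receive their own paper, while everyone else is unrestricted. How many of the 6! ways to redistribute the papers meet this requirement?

426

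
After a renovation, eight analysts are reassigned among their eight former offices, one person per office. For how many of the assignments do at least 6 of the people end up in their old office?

Sum C(8,i)·!(8-i) for i = 6..8:
  i=6: C(8,6)·!2 = 28·1 = 28
  i=7: C(8,7)·!1 = 8·0 = 0
  i=8: C(8,8)·!0 = 1·1 = 1
Total = 29.

29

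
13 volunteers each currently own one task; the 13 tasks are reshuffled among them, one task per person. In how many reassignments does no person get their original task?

Use !n = n·!(n-1) + (-1)^n.
!13 = 13·176214841 - 1 = 2290792932

2290792932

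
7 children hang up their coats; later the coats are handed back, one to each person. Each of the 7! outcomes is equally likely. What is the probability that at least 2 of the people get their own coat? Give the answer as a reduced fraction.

Favorable outcomes: Σ_{i≥2} C(7,i)·!(7-i) = 21·44 + 35·9 + 35·2 + 21·1 + 7·0 + 1·1 = 1331.
Total outcomes: 7! = 5040.
Probability = 1331/5040 = 1331/5040.

1331/5040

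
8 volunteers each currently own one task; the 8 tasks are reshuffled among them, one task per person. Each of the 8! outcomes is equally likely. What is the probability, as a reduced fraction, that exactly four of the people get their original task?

1/64

Favorable outcomes: C(8,4)·!4 = 70·9 = 630.
Total outcomes: 8! = 40320.
Probability = 630/40320 = 1/64.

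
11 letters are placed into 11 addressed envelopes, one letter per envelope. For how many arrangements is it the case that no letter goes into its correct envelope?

The number of derangements of 11 is !11 = Σ_{k=0}^{11} (-1)^k·11!/k!
= 11! - 11!/1! + 11!/2! - 11!/3! + 11!/4! - 11!/5! + 11!/6! - 11!/7! + 11!/8! - 11!/9! + 11!/10! - 11!/11!
= 39916800 - 39916800 + 19958400 - 6652800 + 1663200 - 332640 + 55440 - 7920 + 990 - 110 + 11 - 1
= 14684570

14684570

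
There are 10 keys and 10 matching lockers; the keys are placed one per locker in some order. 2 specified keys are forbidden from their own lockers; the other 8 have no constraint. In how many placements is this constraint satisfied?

Inclusion-exclusion on the 2 forbidden self-matches:
Σ_{j=0}^{2} (-1)^j C(2,j)(10-j)!
= C(2,0)·10! - C(2,1)·9! + C(2,2)·8!
= 3628800 - 725760 + 40320
= 2943360

2943360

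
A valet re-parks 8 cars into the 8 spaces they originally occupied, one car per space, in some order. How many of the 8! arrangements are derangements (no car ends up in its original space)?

14833

The number of derangements of 8 is !8 = Σ_{k=0}^{8} (-1)^k·8!/k!
= 8! - 8!/1! + 8!/2! - 8!/3! + 8!/4! - 8!/5! + 8!/6! - 8!/7! + 8!/8!
= 40320 - 40320 + 20160 - 6720 + 1680 - 336 + 56 - 8 + 1
= 14833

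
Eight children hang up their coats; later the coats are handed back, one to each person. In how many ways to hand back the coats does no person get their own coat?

14833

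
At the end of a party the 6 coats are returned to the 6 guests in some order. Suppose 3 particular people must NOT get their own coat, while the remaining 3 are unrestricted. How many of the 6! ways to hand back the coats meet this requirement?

426

Let A_j be the event that the j-th constrained one is fixed. By inclusion-exclusion over the 3 events:
Σ_{j=0}^{3} (-1)^j C(3,j)(6-j)!
= C(3,0)·6! - C(3,1)·5! + C(3,2)·4! - C(3,3)·3!
= 720 - 360 + 72 - 6
= 426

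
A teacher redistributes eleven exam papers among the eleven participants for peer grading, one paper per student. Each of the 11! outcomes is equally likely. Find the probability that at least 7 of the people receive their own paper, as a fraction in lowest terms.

839/9979200

Favorable outcomes: Σ_{i≥7} C(11,i)·!(11-i) = 330·9 + 165·2 + 55·1 + 11·0 + 1·1 = 3356.
Total outcomes: 11! = 39916800.
Probability = 3356/39916800 = 839/9979200.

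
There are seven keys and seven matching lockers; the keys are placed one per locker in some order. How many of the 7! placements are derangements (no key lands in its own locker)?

The number of derangements of 7 is !7 = Σ_{k=0}^{7} (-1)^k·7!/k!
= 7! - 7!/1! + 7!/2! - 7!/3! + 7!/4! - 7!/5! + 7!/6! - 7!/7!
= 5040 - 5040 + 2520 - 840 + 210 - 42 + 7 - 1
= 1854

1854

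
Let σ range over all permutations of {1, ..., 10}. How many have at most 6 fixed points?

# with exactly i fixed is C(10,i)·!(10-i); sum over i=0..6:
  i=0: C(10,0)·!10 = 1·1334961 = 1334961
  i=1: C(10,1)·!9 = 10·133496 = 1334960
  i=2: C(10,2)·!8 = 45·14833 = 667485
  i=3: C(10,3)·!7 = 120·1854 = 222480
  i=4: C(10,4)·!6 = 210·265 = 55650
  i=5: C(10,5)·!5 = 252·44 = 11088
  i=6: C(10,6)·!4 = 210·9 = 1890
Total = 3628514.

3628514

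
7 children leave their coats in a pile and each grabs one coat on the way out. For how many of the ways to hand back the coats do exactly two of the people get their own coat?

Pick the 2 fixed positions: C(7,2) = 21 ways.
The other 5 form a derangement: !5 = 44.
Total: 21 × 44 = 924.

924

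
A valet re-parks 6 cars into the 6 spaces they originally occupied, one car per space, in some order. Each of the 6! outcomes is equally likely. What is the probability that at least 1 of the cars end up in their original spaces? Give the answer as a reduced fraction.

91/144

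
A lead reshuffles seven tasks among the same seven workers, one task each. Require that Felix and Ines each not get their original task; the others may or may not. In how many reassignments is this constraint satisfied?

Inclusion-exclusion on the 2 forbidden self-matches:
Σ_{j=0}^{2} (-1)^j C(2,j)(7-j)!
= C(2,0)·7! - C(2,1)·6! + C(2,2)·5!
= 5040 - 1440 + 120
= 3720

3720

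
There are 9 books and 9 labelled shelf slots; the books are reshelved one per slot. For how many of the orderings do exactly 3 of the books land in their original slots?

22260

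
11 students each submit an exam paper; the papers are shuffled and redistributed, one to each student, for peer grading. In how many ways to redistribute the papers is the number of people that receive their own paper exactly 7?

2970

Pick the 7 fixed positions: C(11,7) = 330 ways.
The remaining 4 must be deranged: !4 = 9.
Total: 330 × 9 = 2970.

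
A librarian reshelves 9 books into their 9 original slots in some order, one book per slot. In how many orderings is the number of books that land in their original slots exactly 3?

22260

Choose which 3 of the 9 are fixed: C(9,3) = 84.
The other 6 form a derangement: !6 = 265.
Total: 84 × 265 = 22260.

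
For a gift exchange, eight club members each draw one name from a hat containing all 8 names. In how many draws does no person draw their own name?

Use !n = n·!(n-1) + (-1)^n.
!8 = 8·1854 + 1 = 14833

14833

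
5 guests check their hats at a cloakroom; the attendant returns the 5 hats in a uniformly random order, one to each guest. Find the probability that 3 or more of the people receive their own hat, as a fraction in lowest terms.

11/120

Favorable outcomes: Σ_{i≥3} C(5,i)·!(5-i) = 10·1 + 5·0 + 1·1 = 11.
Total outcomes: 5! = 120.
Probability = 11/120 = 11/120.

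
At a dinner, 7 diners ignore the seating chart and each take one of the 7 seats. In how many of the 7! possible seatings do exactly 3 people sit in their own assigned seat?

Pick the 3 fixed positions: C(7,3) = 35 ways.
The remaining 4 must be deranged: !4 = 9.
Total: 35 × 9 = 315.

315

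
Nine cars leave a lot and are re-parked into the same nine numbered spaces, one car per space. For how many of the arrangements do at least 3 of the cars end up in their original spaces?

# with exactly i fixed is C(9,i)·!(9-i); sum over i=3..9:
  i=3: C(9,3)·!6 = 84·265 = 22260
  i=4: C(9,4)·!5 = 126·44 = 5544
  i=5: C(9,5)·!4 = 126·9 = 1134
  i=6: C(9,6)·!3 = 84·2 = 168
  i=7: C(9,7)·!2 = 36·1 = 36
  i=8: C(9,8)·!1 = 9·0 = 0
  i=9: C(9,9)·!0 = 1·1 = 1
Total = 29143.

29143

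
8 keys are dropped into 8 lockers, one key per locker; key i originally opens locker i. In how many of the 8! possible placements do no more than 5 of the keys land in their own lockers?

40291

# with exactly i fixed is C(8,i)·!(8-i); sum over i=0..5:
  i=0: C(8,0)·!8 = 1·14833 = 14833
  i=1: C(8,1)·!7 = 8·1854 = 14832
  i=2: C(8,2)·!6 = 28·265 = 7420
  i=3: C(8,3)·!5 = 56·44 = 2464
  i=4: C(8,4)·!4 = 70·9 = 630
  i=5: C(8,5)·!3 = 56·2 = 112
Total = 40291.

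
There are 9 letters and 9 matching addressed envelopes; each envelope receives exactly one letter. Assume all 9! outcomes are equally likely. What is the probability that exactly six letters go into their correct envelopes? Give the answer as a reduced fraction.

Favorable outcomes: C(9,6)·!3 = 84·2 = 168.
Total outcomes: 9! = 362880.
Probability = 168/362880 = 1/2160.

1/2160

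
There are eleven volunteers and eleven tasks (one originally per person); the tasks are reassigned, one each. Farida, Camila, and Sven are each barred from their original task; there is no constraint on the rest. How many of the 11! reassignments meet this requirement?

30078720

Inclusion-exclusion on the 3 forbidden self-matches:
Σ_{j=0}^{3} (-1)^j C(3,j)(11-j)!
= C(3,0)·11! - C(3,1)·10! + C(3,2)·9! - C(3,3)·8!
= 39916800 - 10886400 + 1088640 - 40320
= 30078720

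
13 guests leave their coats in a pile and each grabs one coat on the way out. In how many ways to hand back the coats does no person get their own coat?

2290792932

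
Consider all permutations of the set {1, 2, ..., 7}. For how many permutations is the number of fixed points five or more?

22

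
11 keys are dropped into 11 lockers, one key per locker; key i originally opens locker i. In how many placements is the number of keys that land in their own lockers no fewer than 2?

10547659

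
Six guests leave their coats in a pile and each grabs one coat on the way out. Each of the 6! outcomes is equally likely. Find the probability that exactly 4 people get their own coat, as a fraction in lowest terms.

Favorable outcomes: C(6,4)·!2 = 15·1 = 15.
Total outcomes: 6! = 720.
Probability = 15/720 = 1/48.

1/48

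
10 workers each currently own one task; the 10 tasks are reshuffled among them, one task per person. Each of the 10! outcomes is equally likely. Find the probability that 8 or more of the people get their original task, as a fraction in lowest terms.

Favorable outcomes: Σ_{i≥8} C(10,i)·!(10-i) = 45·1 + 10·0 + 1·1 = 46.
Total outcomes: 10! = 3628800.
Probability = 46/3628800 = 23/1814400.

23/1814400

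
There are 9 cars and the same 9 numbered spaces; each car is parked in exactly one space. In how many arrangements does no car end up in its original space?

The subfactorial !9 = [9!/e] (nearest integer).
9! = 362880, and 362880/e ≈ 133496.09, so !9 = 133496.

133496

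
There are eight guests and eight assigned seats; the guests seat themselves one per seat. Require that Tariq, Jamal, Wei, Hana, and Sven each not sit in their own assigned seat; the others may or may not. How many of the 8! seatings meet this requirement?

Let A_j be the event that the j-th constrained one is fixed. By inclusion-exclusion over the 5 events:
Σ_{j=0}^{5} (-1)^j C(5,j)(8-j)!
= C(5,0)·8! - C(5,1)·7! + C(5,2)·6! - C(5,3)·5! + C(5,4)·4! - C(5,5)·3!
= 40320 - 25200 + 7200 - 1200 + 120 - 6
= 21234

21234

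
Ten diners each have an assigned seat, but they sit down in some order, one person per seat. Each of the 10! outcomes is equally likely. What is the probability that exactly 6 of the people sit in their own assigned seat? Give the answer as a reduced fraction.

Favorable outcomes: C(10,6)·!4 = 210·9 = 1890.
Total outcomes: 10! = 3628800.
Probability = 1890/3628800 = 1/1920.

1/1920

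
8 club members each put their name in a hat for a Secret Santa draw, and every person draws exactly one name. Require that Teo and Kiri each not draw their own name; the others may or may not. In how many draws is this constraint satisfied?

30960

Inclusion-exclusion on the 2 forbidden self-matches:
Σ_{j=0}^{2} (-1)^j C(2,j)(8-j)!
= C(2,0)·8! - C(2,1)·7! + C(2,2)·6!
= 40320 - 10080 + 720
= 30960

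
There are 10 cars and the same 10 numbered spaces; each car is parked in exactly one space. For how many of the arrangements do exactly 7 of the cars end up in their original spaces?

240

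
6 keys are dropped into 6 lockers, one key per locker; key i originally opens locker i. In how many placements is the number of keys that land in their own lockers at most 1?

529

# with exactly i fixed is C(6,i)·!(6-i); sum over i=0..1:
  i=0: C(6,0)·!6 = 1·265 = 265
  i=1: C(6,1)·!5 = 6·44 = 264
Total = 529.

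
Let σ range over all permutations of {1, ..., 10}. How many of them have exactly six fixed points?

1890

Pick the 6 fixed positions: C(10,6) = 210 ways.
The remaining 4 must be deranged: !4 = 9.
Total: 210 × 9 = 1890.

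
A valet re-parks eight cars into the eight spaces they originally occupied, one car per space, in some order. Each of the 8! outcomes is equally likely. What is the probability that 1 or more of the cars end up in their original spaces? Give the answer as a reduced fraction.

3641/5760

Favorable outcomes: Σ_{i≥1} C(8,i)·!(8-i) = 8·1854 + 28·265 + 56·44 + 70·9 + 56·2 + 28·1 + 8·0 + 1·1 = 25487.
Total outcomes: 8! = 40320.
Probability = 25487/40320 = 3641/5760.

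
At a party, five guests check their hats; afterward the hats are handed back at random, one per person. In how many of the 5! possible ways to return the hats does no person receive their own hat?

Use !n = n·!(n-1) + (-1)^n.
!5 = 5·9 - 1 = 44

44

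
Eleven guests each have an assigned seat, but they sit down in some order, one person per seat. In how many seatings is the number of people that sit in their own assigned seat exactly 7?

Choose which 7 of the 11 are fixed: C(11,7) = 330.
The remaining 4 must be deranged: !4 = 9.
Total: 330 × 9 = 2970.

2970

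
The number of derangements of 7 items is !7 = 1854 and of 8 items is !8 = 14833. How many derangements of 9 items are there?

133496

!9 = (9-1)·(!8 + !7) = 8·(14833 + 1854) = 8·16687 = 133496.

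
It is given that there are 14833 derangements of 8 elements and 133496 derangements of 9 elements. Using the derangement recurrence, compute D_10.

D_10 = (10-1)·(D_9 + D_8) = 9·(133496 + 14833) = 9·148329 = 1334961.

1334961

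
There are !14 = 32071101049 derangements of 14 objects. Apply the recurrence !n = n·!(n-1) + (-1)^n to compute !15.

481066515734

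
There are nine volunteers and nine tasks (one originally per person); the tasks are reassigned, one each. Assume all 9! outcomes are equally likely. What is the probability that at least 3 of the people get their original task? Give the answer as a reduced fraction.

29143/362880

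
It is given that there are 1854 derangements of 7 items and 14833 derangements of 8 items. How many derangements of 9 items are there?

133496

D_9 = (9-1)·(D_8 + D_7) = 8·(14833 + 1854) = 8·16687 = 133496.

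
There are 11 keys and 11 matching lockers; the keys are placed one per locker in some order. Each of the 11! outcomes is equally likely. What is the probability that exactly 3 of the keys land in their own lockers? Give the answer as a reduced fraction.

Favorable outcomes: C(11,3)·!8 = 165·14833 = 2447445.
Total outcomes: 11! = 39916800.
Probability = 2447445/39916800 = 2119/34560.

2119/34560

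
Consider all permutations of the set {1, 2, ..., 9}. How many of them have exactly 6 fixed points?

168

Pick the 6 fixed positions: C(9,6) = 84 ways.
The remaining 3 must be deranged: !3 = 2.
Total: 84 × 2 = 168.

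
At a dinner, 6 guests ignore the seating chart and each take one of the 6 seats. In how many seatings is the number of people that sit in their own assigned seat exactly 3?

40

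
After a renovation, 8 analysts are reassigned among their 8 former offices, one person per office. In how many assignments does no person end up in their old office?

The subfactorial !8 = [8!/e] (nearest integer).
8! = 40320, and 40320/e ≈ 14832.90, so !8 = 14833.

14833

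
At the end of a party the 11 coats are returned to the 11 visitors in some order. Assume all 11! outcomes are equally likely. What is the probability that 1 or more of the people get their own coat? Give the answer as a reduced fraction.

2523223/3991680

Favorable outcomes: Σ_{i≥1} C(11,i)·!(11-i) = 11·1334961 + 55·133496 + 165·14833 + 330·1854 + 462·265 + 462·44 + 330·9 + 165·2 + 55·1 + 11·0 + 1·1 = 25232230.
Total outcomes: 11! = 39916800.
Probability = 25232230/39916800 = 2523223/3991680.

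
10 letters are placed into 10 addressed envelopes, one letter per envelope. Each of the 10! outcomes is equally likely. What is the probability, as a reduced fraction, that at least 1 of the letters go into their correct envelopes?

28319/44800

Favorable outcomes: Σ_{i≥1} C(10,i)·!(10-i) = 10·133496 + 45·14833 + 120·1854 + 210·265 + 252·44 + 210·9 + 120·2 + 45·1 + 10·0 + 1·1 = 2293839.
Total outcomes: 10! = 3628800.
Probability = 2293839/3628800 = 28319/44800.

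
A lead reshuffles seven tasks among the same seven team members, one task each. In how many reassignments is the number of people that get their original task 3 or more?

407

Sum C(7,i)·!(7-i) for i = 3..7:
  i=3: C(7,3)·!4 = 35·9 = 315
  i=4: C(7,4)·!3 = 35·2 = 70
  i=5: C(7,5)·!2 = 21·1 = 21
  i=6: C(7,6)·!1 = 7·0 = 0
  i=7: C(7,7)·!0 = 1·1 = 1
Total = 407.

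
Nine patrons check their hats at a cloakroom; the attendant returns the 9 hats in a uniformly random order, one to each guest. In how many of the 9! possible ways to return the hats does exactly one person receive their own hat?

Choose which one of the 9 is fixed: C(9,1) = 9.
The remaining 8 must be deranged: !8 = 14833.
Total: 9 × 14833 = 133497.

133497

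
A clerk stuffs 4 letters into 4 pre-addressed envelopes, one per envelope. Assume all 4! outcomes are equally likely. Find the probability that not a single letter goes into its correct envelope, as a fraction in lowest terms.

3/8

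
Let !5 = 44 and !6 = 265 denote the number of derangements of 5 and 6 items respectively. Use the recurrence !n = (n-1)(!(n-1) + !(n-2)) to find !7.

1854

!7 = (7-1)·(!6 + !5) = 6·(265 + 44) = 6·309 = 1854.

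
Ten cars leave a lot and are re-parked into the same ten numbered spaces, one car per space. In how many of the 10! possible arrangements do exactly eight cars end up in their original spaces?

45

Choose which 8 of the 10 are fixed: C(10,8) = 45.
The remaining 2 must be deranged: !2 = 1.
Total: 45 × 1 = 45.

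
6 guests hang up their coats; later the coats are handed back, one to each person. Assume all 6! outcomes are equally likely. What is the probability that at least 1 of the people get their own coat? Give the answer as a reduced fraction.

91/144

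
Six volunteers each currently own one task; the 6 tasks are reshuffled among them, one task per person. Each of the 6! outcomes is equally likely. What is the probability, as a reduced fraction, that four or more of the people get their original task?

1/45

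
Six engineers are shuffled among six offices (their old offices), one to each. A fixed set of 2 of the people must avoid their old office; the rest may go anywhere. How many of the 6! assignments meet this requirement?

504

Let A_j be the event that the j-th constrained one is fixed. By inclusion-exclusion over the 2 events:
Σ_{j=0}^{2} (-1)^j C(2,j)(6-j)!
= C(2,0)·6! - C(2,1)·5! + C(2,2)·4!
= 720 - 240 + 24
= 504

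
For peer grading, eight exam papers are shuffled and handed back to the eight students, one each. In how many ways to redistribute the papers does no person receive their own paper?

14833

By inclusion-exclusion, !8 = Σ (-1)^k · 8!/k! for k=0..8
= 8! - 8!/1! + 8!/2! - 8!/3! + 8!/4! - 8!/5! + 8!/6! - 8!/7! + 8!/8!
= 40320 - 40320 + 20160 - 6720 + 1680 - 336 + 56 - 8 + 1
= 14833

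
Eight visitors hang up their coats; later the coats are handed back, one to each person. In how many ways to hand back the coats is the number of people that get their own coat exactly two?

Choose which 2 of the 8 are fixed: C(8,2) = 28.
The other 6 form a derangement: !6 = 265.
Total: 28 × 265 = 7420.

7420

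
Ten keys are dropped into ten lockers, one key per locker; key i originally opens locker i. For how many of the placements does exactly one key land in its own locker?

1334960

Pick the single fixed position: C(10,1) = 10 ways.
The other 9 form a derangement: !9 = 133496.
Total: 10 × 133496 = 1334960.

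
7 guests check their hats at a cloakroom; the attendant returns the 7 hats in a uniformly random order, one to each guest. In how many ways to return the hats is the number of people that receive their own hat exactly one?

1855

Pick the single fixed position: C(7,1) = 7 ways.
The other 6 form a derangement: !6 = 265.
Total: 7 × 265 = 1855.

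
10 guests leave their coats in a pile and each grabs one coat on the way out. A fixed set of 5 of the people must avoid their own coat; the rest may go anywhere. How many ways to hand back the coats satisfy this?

2170680

Let A_j be the event that the j-th constrained one is fixed. By inclusion-exclusion over the 5 events:
Σ_{j=0}^{5} (-1)^j C(5,j)(10-j)!
= C(5,0)·10! - C(5,1)·9! + C(5,2)·8! - C(5,3)·7! + C(5,4)·6! - C(5,5)·5!
= 3628800 - 1814400 + 403200 - 50400 + 3600 - 120
= 2170680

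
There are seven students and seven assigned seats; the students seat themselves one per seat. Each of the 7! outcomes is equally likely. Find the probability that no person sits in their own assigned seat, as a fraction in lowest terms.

103/280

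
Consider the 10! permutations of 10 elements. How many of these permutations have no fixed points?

Recurrence: !10 = 10·!9 + (-1)^10.
!10 = 10·133496 + 1 = 1334961

1334961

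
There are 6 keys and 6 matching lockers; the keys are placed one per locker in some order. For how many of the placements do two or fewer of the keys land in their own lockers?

664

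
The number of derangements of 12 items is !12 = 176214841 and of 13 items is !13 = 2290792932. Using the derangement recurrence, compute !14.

32071101049

!14 = (14-1)·(!13 + !12) = 13·(2290792932 + 176214841) = 13·2467007773 = 32071101049.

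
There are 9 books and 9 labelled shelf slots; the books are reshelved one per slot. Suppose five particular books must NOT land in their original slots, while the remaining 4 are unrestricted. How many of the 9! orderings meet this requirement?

Inclusion-exclusion on the 5 forbidden self-matches:
Σ_{j=0}^{5} (-1)^j C(5,j)(9-j)!
= C(5,0)·9! - C(5,1)·8! + C(5,2)·7! - C(5,3)·6! + C(5,4)·5! - C(5,5)·4!
= 362880 - 201600 + 50400 - 7200 + 600 - 24
= 205056

205056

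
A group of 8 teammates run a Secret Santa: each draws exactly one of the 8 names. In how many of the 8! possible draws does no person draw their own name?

!8 is the nearest integer to 8!/e.
8! = 40320, and 40320/e ≈ 14832.90, so !8 = 14833.

14833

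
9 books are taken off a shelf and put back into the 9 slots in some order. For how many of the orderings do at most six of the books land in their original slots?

362843

Sum C(9,i)·!(9-i) for i = 0..6:
  i=0: C(9,0)·!9 = 1·133496 = 133496
  i=1: C(9,1)·!8 = 9·14833 = 133497
  i=2: C(9,2)·!7 = 36·1854 = 66744
  i=3: C(9,3)·!6 = 84·265 = 22260
  i=4: C(9,4)·!5 = 126·44 = 5544
  i=5: C(9,5)·!4 = 126·9 = 1134
  i=6: C(9,6)·!3 = 84·2 = 168
Total = 362843.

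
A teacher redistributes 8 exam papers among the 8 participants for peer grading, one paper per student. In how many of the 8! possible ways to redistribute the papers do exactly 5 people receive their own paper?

Choose which 5 of the 8 are fixed: C(8,5) = 56.
The other 3 form a derangement: !3 = 2.
Total: 56 × 2 = 112.

112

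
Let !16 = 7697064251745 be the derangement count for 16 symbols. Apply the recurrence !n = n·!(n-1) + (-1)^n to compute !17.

!17 = 17·7697064251745 - 1 = 130850092279664.

130850092279664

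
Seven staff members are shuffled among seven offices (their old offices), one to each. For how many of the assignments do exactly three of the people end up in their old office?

315

Pick the 3 fixed positions: C(7,3) = 35 ways.
The other 4 form a derangement: !4 = 9.
Total: 35 × 9 = 315.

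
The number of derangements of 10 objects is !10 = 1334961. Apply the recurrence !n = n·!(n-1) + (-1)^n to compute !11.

14684570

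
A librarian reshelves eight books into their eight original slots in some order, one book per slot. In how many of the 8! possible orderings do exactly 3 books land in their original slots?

2464

Choose which 3 of the 8 are fixed: C(8,3) = 56.
The remaining 5 must be deranged: !5 = 44.
Total: 56 × 44 = 2464.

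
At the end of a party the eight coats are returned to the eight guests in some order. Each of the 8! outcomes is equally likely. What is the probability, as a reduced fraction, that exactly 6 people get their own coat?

1/1440

Favorable outcomes: C(8,6)·!2 = 28·1 = 28.
Total outcomes: 8! = 40320.
Probability = 28/40320 = 1/1440.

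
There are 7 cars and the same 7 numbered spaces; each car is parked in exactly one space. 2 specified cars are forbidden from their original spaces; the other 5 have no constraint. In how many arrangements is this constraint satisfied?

3720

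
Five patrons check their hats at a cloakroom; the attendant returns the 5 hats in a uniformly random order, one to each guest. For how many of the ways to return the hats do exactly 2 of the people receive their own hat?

Pick the 2 fixed positions: C(5,2) = 10 ways.
The remaining 3 must be deranged: !3 = 2.
Total: 10 × 2 = 20.

20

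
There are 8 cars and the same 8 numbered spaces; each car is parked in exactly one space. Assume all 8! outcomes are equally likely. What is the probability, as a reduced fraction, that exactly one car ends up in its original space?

Favorable outcomes: C(8,1)·!7 = 8·1854 = 14832.
Total outcomes: 8! = 40320.
Probability = 14832/40320 = 103/280.

103/280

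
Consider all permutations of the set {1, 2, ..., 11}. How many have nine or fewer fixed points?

39916799

# with exactly i fixed is C(11,i)·!(11-i); sum over i=0..9:
  i=0: C(11,0)·!11 = 1·14684570 = 14684570
  i=1: C(11,1)·!10 = 11·1334961 = 14684571
  i=2: C(11,2)·!9 = 55·133496 = 7342280
  i=3: C(11,3)·!8 = 165·14833 = 2447445
  i=4: C(11,4)·!7 = 330·1854 = 611820
  i=5: C(11,5)·!6 = 462·265 = 122430
  i=6: C(11,6)·!5 = 462·44 = 20328
  i=7: C(11,7)·!4 = 330·9 = 2970
  i=8: C(11,8)·!3 = 165·2 = 330
  i=9: C(11,9)·!2 = 55·1 = 55
Total = 39916799.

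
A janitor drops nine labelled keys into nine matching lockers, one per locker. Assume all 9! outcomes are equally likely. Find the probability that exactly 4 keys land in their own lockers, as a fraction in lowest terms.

11/720

Favorable outcomes: C(9,4)·!5 = 126·44 = 5544.
Total outcomes: 9! = 362880.
Probability = 5544/362880 = 11/720.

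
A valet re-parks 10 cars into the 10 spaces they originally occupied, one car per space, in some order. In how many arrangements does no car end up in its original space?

Use !n = (n-1)(!(n-1) + !(n-2)).
!10 = 9·(133496 + 14833) = 9·148329 = 1334961

1334961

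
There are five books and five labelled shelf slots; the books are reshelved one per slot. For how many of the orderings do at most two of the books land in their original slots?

# with exactly i fixed is C(5,i)·!(5-i); sum over i=0..2:
  i=0: C(5,0)·!5 = 1·44 = 44
  i=1: C(5,1)·!4 = 5·9 = 45
  i=2: C(5,2)·!3 = 10·2 = 20
Total = 109.

109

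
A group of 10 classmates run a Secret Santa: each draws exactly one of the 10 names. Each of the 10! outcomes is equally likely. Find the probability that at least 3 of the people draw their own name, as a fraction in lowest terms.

145697/1814400

Favorable outcomes: Σ_{i≥3} C(10,i)·!(10-i) = 120·1854 + 210·265 + 252·44 + 210·9 + 120·2 + 45·1 + 10·0 + 1·1 = 291394.
Total outcomes: 10! = 3628800.
Probability = 291394/3628800 = 145697/1814400.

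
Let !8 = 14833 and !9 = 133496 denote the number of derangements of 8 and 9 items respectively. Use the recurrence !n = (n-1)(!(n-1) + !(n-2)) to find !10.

1334961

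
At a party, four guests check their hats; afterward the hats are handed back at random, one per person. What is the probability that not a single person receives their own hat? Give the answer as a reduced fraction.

3/8

Favorable outcomes: !4 = 9.
Total outcomes: 4! = 24.
Probability = 9/24 = 3/8.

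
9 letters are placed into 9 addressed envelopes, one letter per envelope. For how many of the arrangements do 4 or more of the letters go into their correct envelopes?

Sum C(9,i)·!(9-i) for i = 4..9:
  i=4: C(9,4)·!5 = 126·44 = 5544
  i=5: C(9,5)·!4 = 126·9 = 1134
  i=6: C(9,6)·!3 = 84·2 = 168
  i=7: C(9,7)·!2 = 36·1 = 36
  i=8: C(9,8)·!1 = 9·0 = 0
  i=9: C(9,9)·!0 = 1·1 = 1
Total = 6883.

6883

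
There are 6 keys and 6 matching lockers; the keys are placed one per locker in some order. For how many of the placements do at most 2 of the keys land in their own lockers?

# with exactly i fixed is C(6,i)·!(6-i); sum over i=0..2:
  i=0: C(6,0)·!6 = 1·265 = 265
  i=1: C(6,1)·!5 = 6·44 = 264
  i=2: C(6,2)·!4 = 15·9 = 135
Total = 664.

664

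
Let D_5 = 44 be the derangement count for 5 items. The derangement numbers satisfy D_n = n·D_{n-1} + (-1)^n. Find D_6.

D_6 = 6·44 + 1 = 265.

265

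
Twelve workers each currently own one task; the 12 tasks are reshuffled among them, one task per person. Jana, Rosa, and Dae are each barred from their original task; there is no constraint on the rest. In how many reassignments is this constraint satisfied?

369774720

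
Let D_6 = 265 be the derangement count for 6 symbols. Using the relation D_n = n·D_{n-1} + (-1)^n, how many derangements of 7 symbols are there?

1854

D_7 = 7·265 - 1 = 1854.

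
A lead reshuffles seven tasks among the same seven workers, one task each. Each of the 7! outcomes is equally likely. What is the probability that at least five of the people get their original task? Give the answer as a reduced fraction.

Favorable outcomes: Σ_{i≥5} C(7,i)·!(7-i) = 21·1 + 7·0 + 1·1 = 22.
Total outcomes: 7! = 5040.
Probability = 22/5040 = 11/2520.

11/2520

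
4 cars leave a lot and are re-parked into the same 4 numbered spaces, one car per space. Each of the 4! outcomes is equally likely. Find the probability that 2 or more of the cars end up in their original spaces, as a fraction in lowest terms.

Favorable outcomes: Σ_{i≥2} C(4,i)·!(4-i) = 6·1 + 4·0 + 1·1 = 7.
Total outcomes: 4! = 24.
Probability = 7/24 = 7/24.

7/24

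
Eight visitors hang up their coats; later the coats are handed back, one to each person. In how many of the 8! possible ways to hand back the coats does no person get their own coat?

14833

!8 is the nearest integer to 8!/e.
8! = 40320, and 40320/e ≈ 14832.90, so !8 = 14833.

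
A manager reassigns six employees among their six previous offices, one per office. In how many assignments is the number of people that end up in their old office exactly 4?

Pick the 4 fixed positions: C(6,4) = 15 ways.
The remaining 2 must be deranged: !2 = 1.
Total: 15 × 1 = 15.

15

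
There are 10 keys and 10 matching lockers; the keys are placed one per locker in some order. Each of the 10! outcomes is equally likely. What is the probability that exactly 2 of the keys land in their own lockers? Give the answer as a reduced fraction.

2119/11520

Favorable outcomes: C(10,2)·!8 = 45·14833 = 667485.
Total outcomes: 10! = 3628800.
Probability = 667485/3628800 = 2119/11520.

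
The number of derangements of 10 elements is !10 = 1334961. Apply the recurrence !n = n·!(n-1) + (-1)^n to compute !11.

14684570

!11 = 11·1334961 - 1 = 14684570.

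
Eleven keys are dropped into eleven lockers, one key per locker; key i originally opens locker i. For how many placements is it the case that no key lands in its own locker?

14684570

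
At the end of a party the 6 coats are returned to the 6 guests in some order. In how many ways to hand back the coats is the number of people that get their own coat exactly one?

Choose which one of the 6 is fixed: C(6,1) = 6.
The other 5 form a derangement: !5 = 44.
Total: 6 × 44 = 264.

264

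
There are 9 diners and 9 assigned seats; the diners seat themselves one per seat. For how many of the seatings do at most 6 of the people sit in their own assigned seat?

362843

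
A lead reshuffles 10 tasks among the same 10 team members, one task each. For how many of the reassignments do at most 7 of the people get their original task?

3628754

Sum C(10,i)·!(10-i) for i = 0..7:
  i=0: C(10,0)·!10 = 1·1334961 = 1334961
  i=1: C(10,1)·!9 = 10·133496 = 1334960
  i=2: C(10,2)·!8 = 45·14833 = 667485
  i=3: C(10,3)·!7 = 120·1854 = 222480
  i=4: C(10,4)·!6 = 210·265 = 55650
  i=5: C(10,5)·!5 = 252·44 = 11088
  i=6: C(10,6)·!4 = 210·9 = 1890
  i=7: C(10,7)·!3 = 120·2 = 240
Total = 3628754.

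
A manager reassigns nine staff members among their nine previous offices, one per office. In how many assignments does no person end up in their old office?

The subfactorial !9 = [9!/e] (nearest integer).
9! = 362880, and 362880/e ≈ 133496.09, so !9 = 133496.

133496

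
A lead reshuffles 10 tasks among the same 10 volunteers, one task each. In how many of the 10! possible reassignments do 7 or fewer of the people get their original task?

3628754

Sum C(10,i)·!(10-i) for i = 0..7:
  i=0: C(10,0)·!10 = 1·1334961 = 1334961
  i=1: C(10,1)·!9 = 10·133496 = 1334960
  i=2: C(10,2)·!8 = 45·14833 = 667485
  i=3: C(10,3)·!7 = 120·1854 = 222480
  i=4: C(10,4)·!6 = 210·265 = 55650
  i=5: C(10,5)·!5 = 252·44 = 11088
  i=6: C(10,6)·!4 = 210·9 = 1890
  i=7: C(10,7)·!3 = 120·2 = 240
Total = 3628754.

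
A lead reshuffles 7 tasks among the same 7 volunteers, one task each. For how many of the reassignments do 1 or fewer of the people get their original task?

# with exactly i fixed is C(7,i)·!(7-i); sum over i=0..1:
  i=0: C(7,0)·!7 = 1·1854 = 1854
  i=1: C(7,1)·!6 = 7·265 = 1855
Total = 3709.

3709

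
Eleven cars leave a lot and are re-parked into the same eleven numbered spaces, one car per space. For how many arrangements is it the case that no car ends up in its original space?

14684570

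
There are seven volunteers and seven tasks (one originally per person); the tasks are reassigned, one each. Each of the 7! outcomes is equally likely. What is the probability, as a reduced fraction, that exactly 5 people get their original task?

1/240

Favorable outcomes: C(7,5)·!2 = 21·1 = 21.
Total outcomes: 7! = 5040.
Probability = 21/5040 = 1/240.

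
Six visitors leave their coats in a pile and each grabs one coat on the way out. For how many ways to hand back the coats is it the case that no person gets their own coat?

!6 is the nearest integer to 6!/e.
6! = 720, and 720/e ≈ 264.87, so !6 = 265.

265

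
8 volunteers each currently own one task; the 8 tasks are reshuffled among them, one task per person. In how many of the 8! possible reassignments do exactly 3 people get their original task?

2464

Pick the 3 fixed positions: C(8,3) = 56 ways.
The other 5 form a derangement: !5 = 44.
Total: 56 × 44 = 2464.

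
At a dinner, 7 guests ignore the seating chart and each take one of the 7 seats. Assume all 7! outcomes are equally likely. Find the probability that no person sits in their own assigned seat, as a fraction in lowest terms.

103/280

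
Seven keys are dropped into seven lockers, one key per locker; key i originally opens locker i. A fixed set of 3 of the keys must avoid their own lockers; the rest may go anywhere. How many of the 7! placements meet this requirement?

Let A_j be the event that the j-th constrained one is fixed. By inclusion-exclusion over the 3 events:
Σ_{j=0}^{3} (-1)^j C(3,j)(7-j)!
= C(3,0)·7! - C(3,1)·6! + C(3,2)·5! - C(3,3)·4!
= 5040 - 2160 + 360 - 24
= 3216

3216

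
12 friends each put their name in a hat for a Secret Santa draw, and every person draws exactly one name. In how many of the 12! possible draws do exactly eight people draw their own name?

Choose which 8 of the 12 are fixed: C(12,8) = 495.
The remaining 4 must be deranged: !4 = 9.
Total: 495 × 9 = 4455.

4455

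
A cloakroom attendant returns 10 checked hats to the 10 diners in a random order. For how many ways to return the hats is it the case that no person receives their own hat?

By inclusion-exclusion, !10 = Σ (-1)^k · 10!/k! for k=0..10
= 10! - 10!/1! + 10!/2! - 10!/3! + 10!/4! - 10!/5! + 10!/6! - 10!/7! + 10!/8! - 10!/9! + 10!/10!
= 3628800 - 3628800 + 1814400 - 604800 + 151200 - 30240 + 5040 - 720 + 90 - 10 + 1
= 1334961

1334961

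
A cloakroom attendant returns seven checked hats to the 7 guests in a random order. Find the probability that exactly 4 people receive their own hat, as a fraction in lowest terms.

1/72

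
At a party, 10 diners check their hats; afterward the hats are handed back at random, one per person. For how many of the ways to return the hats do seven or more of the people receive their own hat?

# with exactly i fixed is C(10,i)·!(10-i); sum over i=7..10:
  i=7: C(10,7)·!3 = 120·2 = 240
  i=8: C(10,8)·!2 = 45·1 = 45
  i=9: C(10,9)·!1 = 10·0 = 0
  i=10: C(10,10)·!0 = 1·1 = 1
Total = 286.

286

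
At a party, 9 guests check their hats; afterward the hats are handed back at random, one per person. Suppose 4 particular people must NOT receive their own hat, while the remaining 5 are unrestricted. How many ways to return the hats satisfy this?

229080

Let A_j be the event that the j-th constrained one is fixed. By inclusion-exclusion over the 4 events:
Σ_{j=0}^{4} (-1)^j C(4,j)(9-j)!
= C(4,0)·9! - C(4,1)·8! + C(4,2)·7! - C(4,3)·6! + C(4,4)·5!
= 362880 - 161280 + 30240 - 2880 + 120
= 229080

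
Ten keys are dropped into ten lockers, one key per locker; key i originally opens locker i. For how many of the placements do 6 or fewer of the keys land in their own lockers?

3628514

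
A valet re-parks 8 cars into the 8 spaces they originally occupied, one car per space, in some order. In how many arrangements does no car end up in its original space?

14833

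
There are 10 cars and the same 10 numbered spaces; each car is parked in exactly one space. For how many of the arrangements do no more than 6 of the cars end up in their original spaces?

3628514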